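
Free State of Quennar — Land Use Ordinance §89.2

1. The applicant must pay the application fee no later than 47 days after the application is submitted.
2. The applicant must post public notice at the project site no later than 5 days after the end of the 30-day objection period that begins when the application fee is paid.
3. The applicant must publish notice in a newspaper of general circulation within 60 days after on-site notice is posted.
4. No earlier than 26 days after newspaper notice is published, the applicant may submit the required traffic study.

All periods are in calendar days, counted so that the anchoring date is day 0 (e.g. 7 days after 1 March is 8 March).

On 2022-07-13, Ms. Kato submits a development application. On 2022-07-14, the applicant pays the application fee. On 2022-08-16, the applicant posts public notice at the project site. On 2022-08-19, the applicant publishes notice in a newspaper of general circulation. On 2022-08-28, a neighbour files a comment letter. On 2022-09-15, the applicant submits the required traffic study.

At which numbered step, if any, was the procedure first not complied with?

Step 1 — counting 47 days from 2022-07-13 (when the application is submitted) gives a deadline of 2022-08-29; completed 2022-07-14, before the deadline.
Step 2 — counting 5 days from 2022-08-13 (end of the 30-day objection period, which began when the application fee is paid on 2022-07-14) gives a deadline of 2022-08-18; 2022-08-16 is within that limit.
Step 3 — counting 60 days from 2022-08-16 (when on-site notice is posted) gives a deadline of 2022-10-15; completed 2022-08-19, before the deadline.
Step 4 — must wait 26 days from 2022-08-19 (when newspaper notice is published), so not before 2022-09-14; 2022-09-15 is on or after that date.

None — every step was satisfied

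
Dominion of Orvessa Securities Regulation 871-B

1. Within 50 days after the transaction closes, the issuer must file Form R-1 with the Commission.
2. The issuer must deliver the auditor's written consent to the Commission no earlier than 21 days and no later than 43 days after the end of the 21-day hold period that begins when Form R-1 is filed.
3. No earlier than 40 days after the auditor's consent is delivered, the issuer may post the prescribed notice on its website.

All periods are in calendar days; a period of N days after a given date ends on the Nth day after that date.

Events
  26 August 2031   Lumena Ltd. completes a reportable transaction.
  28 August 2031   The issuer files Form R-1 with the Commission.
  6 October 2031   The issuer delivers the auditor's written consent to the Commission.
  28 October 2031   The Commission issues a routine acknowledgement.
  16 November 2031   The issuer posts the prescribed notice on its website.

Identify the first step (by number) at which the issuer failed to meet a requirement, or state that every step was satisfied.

Step 1: 50 days after 26 August 2031 (when the transaction closes) is 15 October 2031; 28 August 2031 is within that limit.
Step 2: the window is 21–43 days after 18 September 2031 (end of the 21-day hold period, which began when Form R-1 is filed on 28 August 2031), so 9 October 2031 through 31 October 2031; 6 October 2031 is 3 days too early.
The procedure was therefore not followed at step 2.

Step 2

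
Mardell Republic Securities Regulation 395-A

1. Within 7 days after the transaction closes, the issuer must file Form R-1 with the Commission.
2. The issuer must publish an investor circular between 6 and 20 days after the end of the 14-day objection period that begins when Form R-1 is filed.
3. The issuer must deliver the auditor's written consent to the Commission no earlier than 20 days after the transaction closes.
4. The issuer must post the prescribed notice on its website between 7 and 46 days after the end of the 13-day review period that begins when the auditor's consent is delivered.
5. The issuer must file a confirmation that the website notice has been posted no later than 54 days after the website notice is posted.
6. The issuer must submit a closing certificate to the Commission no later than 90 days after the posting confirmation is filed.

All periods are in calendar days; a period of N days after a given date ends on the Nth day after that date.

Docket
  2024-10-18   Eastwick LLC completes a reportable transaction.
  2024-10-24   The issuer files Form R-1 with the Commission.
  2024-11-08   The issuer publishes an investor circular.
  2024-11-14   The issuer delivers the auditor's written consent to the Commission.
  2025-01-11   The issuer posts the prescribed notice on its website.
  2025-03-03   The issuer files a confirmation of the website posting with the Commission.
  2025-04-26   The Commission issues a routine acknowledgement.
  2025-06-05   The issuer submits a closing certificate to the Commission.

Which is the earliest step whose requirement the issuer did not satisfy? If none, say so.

Step 1 — counting 7 days from 2024-10-18 (when the transaction closes) gives a deadline of 2024-10-25; 2024-10-24 is within that limit.
Step 2 — 6 and 20 days from 2024-11-07 (end of the 14-day objection period, which began when Form R-1 is filed on 2024-10-24) are 2024-11-13 and 2024-11-27 respectively; done 2024-11-08 — 5 days before the window opened.

Step 2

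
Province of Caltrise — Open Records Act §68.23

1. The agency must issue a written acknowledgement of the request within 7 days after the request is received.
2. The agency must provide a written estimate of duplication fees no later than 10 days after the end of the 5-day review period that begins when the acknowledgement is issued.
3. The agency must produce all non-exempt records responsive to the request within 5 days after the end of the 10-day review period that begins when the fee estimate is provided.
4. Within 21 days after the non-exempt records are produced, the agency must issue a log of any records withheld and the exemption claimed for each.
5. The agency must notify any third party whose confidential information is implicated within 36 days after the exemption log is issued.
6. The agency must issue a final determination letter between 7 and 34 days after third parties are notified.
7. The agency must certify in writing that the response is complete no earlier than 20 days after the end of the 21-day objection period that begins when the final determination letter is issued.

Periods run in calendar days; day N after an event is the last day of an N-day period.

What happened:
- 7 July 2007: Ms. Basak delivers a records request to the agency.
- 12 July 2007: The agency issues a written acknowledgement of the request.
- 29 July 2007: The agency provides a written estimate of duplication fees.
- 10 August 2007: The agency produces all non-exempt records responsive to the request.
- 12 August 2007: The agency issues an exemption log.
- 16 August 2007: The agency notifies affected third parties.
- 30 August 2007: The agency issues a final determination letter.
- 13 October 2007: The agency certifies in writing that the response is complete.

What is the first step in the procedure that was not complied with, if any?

Step 2

(1) due by 7 July 2007 + 7 days = 14 July 2007; completed 12 July 2007, before the deadline.
(2) due by 17 July 2007 + 10 days = 27 July 2007; 29 July 2007 misses that deadline by 2 days.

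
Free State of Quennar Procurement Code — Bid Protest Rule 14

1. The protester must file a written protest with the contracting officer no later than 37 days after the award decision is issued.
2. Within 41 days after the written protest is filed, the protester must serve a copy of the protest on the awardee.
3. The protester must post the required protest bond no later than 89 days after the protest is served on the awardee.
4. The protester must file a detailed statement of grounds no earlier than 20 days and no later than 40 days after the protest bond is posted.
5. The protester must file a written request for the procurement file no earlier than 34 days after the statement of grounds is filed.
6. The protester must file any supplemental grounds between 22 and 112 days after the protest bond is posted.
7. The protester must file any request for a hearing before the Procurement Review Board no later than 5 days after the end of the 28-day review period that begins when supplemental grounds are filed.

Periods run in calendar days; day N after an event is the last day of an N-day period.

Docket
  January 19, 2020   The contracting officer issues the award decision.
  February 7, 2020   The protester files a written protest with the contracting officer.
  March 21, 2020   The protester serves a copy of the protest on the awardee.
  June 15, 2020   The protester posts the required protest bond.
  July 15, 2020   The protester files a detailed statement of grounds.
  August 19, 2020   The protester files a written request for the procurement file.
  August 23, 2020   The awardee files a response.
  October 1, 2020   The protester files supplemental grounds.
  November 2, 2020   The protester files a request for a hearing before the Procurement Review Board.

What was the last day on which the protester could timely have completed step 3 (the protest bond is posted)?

Step 3 runs from March 21, 2020, when the protest is served on the awardee. 89 days after March 21, 2020 is June 18, 2020.

June 18, 2020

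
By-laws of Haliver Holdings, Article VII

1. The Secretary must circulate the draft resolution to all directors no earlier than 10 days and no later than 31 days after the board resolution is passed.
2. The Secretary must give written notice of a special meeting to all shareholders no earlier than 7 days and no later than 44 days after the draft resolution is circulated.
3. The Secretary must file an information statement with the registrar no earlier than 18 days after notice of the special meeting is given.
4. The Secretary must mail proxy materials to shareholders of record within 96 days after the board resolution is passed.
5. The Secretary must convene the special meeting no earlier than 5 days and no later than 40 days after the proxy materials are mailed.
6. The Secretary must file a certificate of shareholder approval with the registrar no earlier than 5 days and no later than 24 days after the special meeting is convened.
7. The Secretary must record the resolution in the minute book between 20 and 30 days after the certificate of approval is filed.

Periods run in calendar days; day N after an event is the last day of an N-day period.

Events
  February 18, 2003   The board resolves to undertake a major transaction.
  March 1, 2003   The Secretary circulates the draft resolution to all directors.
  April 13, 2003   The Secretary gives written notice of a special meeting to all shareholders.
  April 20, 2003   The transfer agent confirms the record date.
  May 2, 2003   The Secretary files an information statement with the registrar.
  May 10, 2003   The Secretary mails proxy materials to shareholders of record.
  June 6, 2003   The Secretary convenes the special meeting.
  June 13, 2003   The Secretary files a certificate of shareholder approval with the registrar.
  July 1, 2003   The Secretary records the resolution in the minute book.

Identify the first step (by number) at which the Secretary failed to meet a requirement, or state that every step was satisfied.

Step 1 — 10 and 31 days from February 18, 2003 (when the board resolution is passed) are February 28, 2003 and March 21, 2003 respectively; done March 1, 2003 — within the window.
Step 2 — 7 and 44 days from March 1, 2003 (when the draft resolution is circulated) are March 8, 2003 and April 14, 2003 respectively; done April 13, 2003 — within the window.
Step 3 — must wait 18 days from April 13, 2003 (when notice of the special meeting is given), so not before May 1, 2003; May 2, 2003 is on or after that date.
Step 4 — counting 96 days from February 18, 2003 (when the board resolution is passed) gives a deadline of May 25, 2003; May 10, 2003 is within that limit.
Step 5 — 5 and 40 days from May 10, 2003 (when the proxy materials are mailed) are May 15, 2003 and June 19, 2003 respectively; done June 6, 2003 — within the window.
Step 6 — 5 and 24 days from June 6, 2003 (when the special meeting is convened) are June 11, 2003 and June 30, 2003 respectively; June 13, 2003 falls inside that range.
Step 7 — 20 and 30 days from June 13, 2003 (when the certificate of approval is filed) are July 3, 2003 and July 13, 2003 respectively; done July 1, 2003 — 2 days before the window opened.
The analysis stops there.

Step 7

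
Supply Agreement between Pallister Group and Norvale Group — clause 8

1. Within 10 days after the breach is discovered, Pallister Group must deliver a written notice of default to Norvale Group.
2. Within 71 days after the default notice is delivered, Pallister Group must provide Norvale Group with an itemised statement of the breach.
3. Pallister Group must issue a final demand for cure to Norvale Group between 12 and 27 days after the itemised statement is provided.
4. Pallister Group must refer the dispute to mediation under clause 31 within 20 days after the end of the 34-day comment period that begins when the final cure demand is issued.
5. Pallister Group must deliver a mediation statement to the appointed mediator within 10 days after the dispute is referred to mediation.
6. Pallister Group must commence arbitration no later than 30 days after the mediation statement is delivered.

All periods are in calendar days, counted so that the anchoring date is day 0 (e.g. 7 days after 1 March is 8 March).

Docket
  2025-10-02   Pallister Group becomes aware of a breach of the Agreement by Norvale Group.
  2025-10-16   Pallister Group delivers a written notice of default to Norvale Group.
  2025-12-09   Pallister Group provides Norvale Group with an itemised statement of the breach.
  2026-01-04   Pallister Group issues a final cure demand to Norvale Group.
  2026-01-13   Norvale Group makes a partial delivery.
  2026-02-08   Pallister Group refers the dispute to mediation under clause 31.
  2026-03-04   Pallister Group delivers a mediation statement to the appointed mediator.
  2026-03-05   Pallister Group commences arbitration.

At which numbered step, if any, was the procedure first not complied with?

Step 1 — counting 10 days from 2025-10-02 (when the breach is discovered) gives a deadline of 2025-10-12; 2025-10-16 misses that deadline by 4 days.

Step 1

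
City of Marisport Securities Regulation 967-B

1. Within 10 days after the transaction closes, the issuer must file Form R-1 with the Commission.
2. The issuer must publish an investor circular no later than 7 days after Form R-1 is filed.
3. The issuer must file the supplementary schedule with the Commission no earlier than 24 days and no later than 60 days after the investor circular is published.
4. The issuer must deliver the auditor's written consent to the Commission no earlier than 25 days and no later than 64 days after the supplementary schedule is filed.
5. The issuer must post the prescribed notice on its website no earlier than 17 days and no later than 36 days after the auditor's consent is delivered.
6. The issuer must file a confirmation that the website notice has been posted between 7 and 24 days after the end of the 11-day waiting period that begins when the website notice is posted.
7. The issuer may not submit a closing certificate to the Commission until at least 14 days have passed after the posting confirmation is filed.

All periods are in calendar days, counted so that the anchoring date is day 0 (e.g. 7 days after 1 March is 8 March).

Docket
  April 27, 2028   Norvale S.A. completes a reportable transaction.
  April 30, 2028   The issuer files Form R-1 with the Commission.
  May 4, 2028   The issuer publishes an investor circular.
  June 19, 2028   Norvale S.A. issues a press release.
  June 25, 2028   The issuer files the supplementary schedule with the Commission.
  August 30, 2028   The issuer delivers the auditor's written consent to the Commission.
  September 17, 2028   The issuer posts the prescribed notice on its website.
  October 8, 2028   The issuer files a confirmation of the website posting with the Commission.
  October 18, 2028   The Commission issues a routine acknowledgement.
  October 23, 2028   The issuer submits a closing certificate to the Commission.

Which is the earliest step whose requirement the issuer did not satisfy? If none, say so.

Step 4

Step 1 — counting 10 days from April 27, 2028 (when the transaction closes) gives a deadline of May 7, 2028; April 30, 2028 is within that limit.
Step 2 — counting 7 days from April 30, 2028 (when Form R-1 is filed) gives a deadline of May 7, 2028; done May 4, 2028 — timely.
Step 3 — 24 and 60 days from May 4, 2028 (when the investor circular is published) are May 28, 2028 and July 3, 2028 respectively; done June 25, 2028, which is between those dates.
Step 4 — 25 and 64 days from June 25, 2028 (when the supplementary schedule is filed) are July 20, 2028 and August 28, 2028 respectively; August 30, 2028 is 2 days past the end of the window.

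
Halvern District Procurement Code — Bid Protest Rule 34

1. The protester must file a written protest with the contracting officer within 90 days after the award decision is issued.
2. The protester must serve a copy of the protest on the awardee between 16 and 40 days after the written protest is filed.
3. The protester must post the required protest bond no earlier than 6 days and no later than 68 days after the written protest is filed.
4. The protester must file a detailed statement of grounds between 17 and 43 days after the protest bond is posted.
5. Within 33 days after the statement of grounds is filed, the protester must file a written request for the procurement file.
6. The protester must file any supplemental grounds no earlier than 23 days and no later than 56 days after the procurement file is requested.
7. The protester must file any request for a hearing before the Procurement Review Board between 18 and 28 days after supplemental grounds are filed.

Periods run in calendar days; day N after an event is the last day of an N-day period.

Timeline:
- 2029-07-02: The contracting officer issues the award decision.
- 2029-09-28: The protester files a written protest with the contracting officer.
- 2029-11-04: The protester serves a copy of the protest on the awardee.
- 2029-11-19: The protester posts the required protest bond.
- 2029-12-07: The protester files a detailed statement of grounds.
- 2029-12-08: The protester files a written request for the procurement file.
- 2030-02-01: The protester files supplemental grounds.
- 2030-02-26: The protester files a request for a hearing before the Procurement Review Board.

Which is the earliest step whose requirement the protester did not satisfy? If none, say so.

Step 1: 90 days after 2029-07-02 (when the award decision is issued) is 2029-09-30; done 2029-09-28 — timely.
Step 2: the window is 16–40 days after 2029-09-28 (when the written protest is filed), so 2029-10-14 through 2029-11-07; done 2029-11-04, which is between those dates.
Step 3: the window is 6–68 days after 2029-09-28 (when the written protest is filed), so 2029-10-04 through 2029-12-05; 2029-11-19 falls inside that range.
Step 4: the window is 17–43 days after 2029-11-19 (when the protest bond is posted), so 2029-12-06 through 2030-01-01; 2029-12-07 falls inside that range.
Step 5: 33 days after 2029-12-07 (when the statement of grounds is filed) is 2030-01-09; done 2029-12-08 — timely.
Step 6: the window is 23–56 days after 2029-12-08 (when the procurement file is requested), so 2029-12-31 through 2030-02-02; 2030-02-01 falls inside that range.
Step 7: the window is 18–28 days after 2030-02-01 (when supplemental grounds are filed), so 2030-02-19 through 2030-03-01; done 2030-02-26, which is between those dates.

None — every step was satisfied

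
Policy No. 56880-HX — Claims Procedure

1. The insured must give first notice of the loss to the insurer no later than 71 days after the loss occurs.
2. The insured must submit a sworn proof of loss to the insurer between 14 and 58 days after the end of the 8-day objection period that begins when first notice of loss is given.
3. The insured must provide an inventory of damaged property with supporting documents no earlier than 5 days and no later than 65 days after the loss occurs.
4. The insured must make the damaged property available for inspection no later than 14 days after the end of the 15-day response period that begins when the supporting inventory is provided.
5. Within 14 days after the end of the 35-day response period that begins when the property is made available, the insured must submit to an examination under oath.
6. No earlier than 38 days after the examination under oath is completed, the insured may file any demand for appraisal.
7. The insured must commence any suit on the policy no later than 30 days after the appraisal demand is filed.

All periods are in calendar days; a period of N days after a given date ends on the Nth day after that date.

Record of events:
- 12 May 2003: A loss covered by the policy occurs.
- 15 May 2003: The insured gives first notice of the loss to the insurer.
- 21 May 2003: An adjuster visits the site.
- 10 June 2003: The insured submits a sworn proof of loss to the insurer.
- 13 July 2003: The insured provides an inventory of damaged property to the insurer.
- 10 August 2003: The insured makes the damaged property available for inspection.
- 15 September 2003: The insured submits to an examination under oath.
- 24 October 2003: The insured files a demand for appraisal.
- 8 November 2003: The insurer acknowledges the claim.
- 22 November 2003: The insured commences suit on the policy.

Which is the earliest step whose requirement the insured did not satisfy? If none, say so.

None — every step was satisfied

(1) due by 12 May 2003 + 71 days = 22 July 2003; 15 May 2003 is within that limit.
(2) the permitted window runs from 23 May 2003 + 14 = 6 June 2003 to 23 May 2003 + 58 = 20 July 2003; 10 June 2003 falls inside that range.
(3) the permitted window runs from 12 May 2003 + 5 = 17 May 2003 to 12 May 2003 + 65 = 16 July 2003; 13 July 2003 falls inside that range.
(4) due by 28 July 2003 + 14 days = 11 August 2003; 10 August 2003 is within that limit.
(5) due by 14 September 2003 + 14 days = 28 September 2003; 15 September 2003 is within that limit.
(6) permitted from 15 September 2003 + 38 days = 23 October 2003 onward; done 24 October 2003 — permitted.
(7) due by 24 October 2003 + 30 days = 23 November 2003; 22 November 2003 is within that limit.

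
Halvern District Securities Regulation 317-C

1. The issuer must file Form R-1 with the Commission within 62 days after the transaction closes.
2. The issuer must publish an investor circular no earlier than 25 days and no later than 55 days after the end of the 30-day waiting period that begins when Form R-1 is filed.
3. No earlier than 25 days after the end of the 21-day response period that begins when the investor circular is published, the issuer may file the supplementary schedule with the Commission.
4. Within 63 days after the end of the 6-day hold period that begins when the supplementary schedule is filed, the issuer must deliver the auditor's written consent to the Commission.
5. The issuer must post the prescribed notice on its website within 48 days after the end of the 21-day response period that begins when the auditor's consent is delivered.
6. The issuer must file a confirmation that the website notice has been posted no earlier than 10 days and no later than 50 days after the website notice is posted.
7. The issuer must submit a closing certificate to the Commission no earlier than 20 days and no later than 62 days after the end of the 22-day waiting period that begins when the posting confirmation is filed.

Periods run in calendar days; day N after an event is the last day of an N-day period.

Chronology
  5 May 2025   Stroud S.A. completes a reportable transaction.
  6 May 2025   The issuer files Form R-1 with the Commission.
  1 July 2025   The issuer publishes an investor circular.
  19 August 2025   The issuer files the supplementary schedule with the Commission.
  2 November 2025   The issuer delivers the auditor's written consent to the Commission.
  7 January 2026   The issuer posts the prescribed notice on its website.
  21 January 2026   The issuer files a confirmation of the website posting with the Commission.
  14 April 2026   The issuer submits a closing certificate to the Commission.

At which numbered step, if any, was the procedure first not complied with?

Step 4

Step 1 — counting 62 days from 5 May 2025 (when the transaction closes) gives a deadline of 6 July 2025; completed 6 May 2025, before the deadline.
Step 2 — 25 and 55 days from 5 June 2025 (end of the 30-day waiting period, which began when Form R-1 is filed on 6 May 2025) are 30 June 2025 and 30 July 2025 respectively; done 1 July 2025 — within the window.
Step 3 — must wait 25 days from 22 July 2025 (end of the 21-day response period, which began when the investor circular is published on 1 July 2025), so not before 16 August 2025; done 19 August 2025 — permitted.
Step 4 — counting 63 days from 25 August 2025 (end of the 6-day hold period, which began when the supplementary schedule is filed on 19 August 2025) gives a deadline of 27 October 2025; not done until 2 November 2025, 6 days after the deadline.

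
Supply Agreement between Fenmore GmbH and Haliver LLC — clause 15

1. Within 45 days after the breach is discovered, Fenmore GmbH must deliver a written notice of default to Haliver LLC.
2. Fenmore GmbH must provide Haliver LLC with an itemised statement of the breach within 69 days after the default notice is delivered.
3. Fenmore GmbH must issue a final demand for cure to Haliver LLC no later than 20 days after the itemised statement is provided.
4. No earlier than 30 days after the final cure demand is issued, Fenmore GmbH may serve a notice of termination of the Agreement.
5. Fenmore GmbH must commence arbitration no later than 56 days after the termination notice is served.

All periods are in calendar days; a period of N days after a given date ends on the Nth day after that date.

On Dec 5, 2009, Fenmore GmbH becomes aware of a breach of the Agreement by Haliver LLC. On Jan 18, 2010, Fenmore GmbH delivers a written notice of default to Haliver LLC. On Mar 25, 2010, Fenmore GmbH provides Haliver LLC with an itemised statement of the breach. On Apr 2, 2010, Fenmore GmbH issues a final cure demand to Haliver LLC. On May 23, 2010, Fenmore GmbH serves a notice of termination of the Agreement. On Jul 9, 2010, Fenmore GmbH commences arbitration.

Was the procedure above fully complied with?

Yes

Step 1: 45 days after Dec 5, 2009 (when the breach is discovered) is Jan 19, 2010; completed Jan 18, 2010, before the deadline.
Step 2: 69 days after Jan 18, 2010 (when the default notice is delivered) is Mar 28, 2010; Mar 25, 2010 is within that limit.
Step 3: 20 days after Mar 25, 2010 (when the itemised statement is provided) is Apr 14, 2010; Apr 2, 2010 is within that limit.
Step 4: the earliest permitted date is 30 days after Apr 2, 2010 (when the final cure demand is issued), i.e. May 2, 2010; May 23, 2010 is on or after that date.
Step 5: 56 days after May 23, 2010 (when the termination notice is served) is Jul 18, 2010; done Jul 9, 2010 — timely.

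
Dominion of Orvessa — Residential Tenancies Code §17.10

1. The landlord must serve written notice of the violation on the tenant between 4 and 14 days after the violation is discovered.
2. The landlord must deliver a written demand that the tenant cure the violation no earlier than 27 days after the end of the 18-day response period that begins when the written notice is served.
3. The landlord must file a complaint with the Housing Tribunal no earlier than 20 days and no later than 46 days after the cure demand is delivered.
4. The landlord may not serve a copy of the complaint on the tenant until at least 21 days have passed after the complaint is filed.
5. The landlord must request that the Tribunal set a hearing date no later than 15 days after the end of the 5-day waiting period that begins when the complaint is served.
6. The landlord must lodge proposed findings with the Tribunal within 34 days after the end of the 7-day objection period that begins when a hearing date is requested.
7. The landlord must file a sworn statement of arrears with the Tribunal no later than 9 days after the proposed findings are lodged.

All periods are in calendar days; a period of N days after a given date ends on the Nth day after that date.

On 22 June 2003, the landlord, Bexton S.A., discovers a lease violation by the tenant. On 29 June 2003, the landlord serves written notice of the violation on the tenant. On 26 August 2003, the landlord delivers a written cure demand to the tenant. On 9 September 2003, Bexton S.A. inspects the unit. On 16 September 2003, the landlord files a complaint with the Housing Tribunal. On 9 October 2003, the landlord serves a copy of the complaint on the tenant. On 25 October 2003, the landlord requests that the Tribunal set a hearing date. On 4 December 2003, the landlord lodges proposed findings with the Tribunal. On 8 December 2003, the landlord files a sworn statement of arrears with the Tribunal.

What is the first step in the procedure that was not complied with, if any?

None — every step was satisfied

(1) the permitted window runs from 22 June 2003 + 4 = 26 June 2003 to 22 June 2003 + 14 = 6 July 2003; 29 June 2003 falls inside that range.
(2) permitted from 17 July 2003 + 27 days = 13 August 2003 onward; done 26 August 2003, after the minimum wait.
(3) the permitted window runs from 26 August 2003 + 20 = 15 September 2003 to 26 August 2003 + 46 = 11 October 2003; 16 September 2003 falls inside that range.
(4) permitted from 16 September 2003 + 21 days = 7 October 2003 onward; done 9 October 2003, after the minimum wait.
(5) due by 14 October 2003 + 15 days = 29 October 2003; 25 October 2003 is within that limit.
(6) due by 1 November 2003 + 34 days = 5 December 2003; done 4 December 2003 — timely.
(7) due by 4 December 2003 + 9 days = 13 December 2003; done 8 December 2003 — timely.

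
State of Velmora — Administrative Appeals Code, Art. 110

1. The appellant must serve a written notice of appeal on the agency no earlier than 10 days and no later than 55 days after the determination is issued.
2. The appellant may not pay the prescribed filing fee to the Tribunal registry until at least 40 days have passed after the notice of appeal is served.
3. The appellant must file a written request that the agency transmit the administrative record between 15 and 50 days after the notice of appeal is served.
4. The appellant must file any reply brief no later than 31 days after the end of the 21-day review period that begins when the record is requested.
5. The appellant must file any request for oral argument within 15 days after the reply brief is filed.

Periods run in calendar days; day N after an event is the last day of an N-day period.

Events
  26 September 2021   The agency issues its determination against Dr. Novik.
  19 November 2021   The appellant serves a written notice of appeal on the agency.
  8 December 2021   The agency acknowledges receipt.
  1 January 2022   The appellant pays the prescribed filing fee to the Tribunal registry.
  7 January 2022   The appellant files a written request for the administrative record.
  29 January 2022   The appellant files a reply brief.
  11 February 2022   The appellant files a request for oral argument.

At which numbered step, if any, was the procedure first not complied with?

(1) the permitted window runs from 26 September 2021 + 10 = 6 October 2021 to 26 September 2021 + 55 = 20 November 2021; done 19 November 2021 — within the window.
(2) permitted from 19 November 2021 + 40 days = 29 December 2021 onward; done 1 January 2022 — permitted.
(3) the permitted window runs from 19 November 2021 + 15 = 4 December 2021 to 19 November 2021 + 50 = 8 January 2022; done 7 January 2022, which is between those dates.
(4) due by 28 January 2022 + 31 days = 28 February 2022; 29 January 2022 is within that limit.
(5) due by 29 January 2022 + 15 days = 13 February 2022; done 11 February 2022 — timely.

None — every step was satisfied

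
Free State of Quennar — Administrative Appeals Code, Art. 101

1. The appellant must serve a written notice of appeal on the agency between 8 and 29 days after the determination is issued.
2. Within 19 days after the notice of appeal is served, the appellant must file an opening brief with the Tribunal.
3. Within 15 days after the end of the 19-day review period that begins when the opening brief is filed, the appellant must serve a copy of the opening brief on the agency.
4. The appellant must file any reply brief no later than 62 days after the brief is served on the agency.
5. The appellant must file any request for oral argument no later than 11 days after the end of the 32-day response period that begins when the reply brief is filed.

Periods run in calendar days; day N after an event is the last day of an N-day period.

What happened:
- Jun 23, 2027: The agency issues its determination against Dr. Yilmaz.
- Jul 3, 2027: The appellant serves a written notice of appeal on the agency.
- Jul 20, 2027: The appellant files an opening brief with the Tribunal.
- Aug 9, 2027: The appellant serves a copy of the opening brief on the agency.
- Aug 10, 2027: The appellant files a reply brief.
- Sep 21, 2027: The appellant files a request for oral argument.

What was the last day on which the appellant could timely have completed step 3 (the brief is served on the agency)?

Aug 23, 2027

The opening brief is filed on Jul 20, 2027; the 19-day review period therefore ends Aug 8, 2027, and step 3 runs from that date. 15 days after Aug 8, 2027 is Aug 23, 2027.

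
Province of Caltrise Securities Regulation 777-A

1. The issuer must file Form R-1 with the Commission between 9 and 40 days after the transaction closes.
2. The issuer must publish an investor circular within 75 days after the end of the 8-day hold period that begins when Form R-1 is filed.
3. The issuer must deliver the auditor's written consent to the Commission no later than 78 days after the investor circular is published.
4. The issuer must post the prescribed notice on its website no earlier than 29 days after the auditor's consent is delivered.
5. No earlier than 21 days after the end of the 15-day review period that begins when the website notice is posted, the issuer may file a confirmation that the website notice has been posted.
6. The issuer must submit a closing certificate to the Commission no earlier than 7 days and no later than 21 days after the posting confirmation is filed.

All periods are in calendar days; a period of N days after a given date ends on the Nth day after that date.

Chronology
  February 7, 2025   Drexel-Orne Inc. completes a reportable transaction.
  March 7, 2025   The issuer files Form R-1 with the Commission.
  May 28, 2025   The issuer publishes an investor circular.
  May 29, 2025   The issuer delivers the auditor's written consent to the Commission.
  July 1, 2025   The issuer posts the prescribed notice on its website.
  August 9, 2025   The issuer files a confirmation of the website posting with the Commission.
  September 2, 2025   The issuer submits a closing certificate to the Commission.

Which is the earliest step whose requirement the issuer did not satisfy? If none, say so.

Step 1 — 9 and 40 days from February 7, 2025 (when the transaction closes) are February 16, 2025 and March 19, 2025 respectively; March 7, 2025 falls inside that range.
Step 2 — counting 75 days from March 15, 2025 (end of the 8-day hold period, which began when Form R-1 is filed on March 7, 2025) gives a deadline of May 29, 2025; completed May 28, 2025, before the deadline.
Step 3 — counting 78 days from May 28, 2025 (when the investor circular is published) gives a deadline of August 14, 2025; done May 29, 2025 — timely.
Step 4 — must wait 29 days from May 29, 2025 (when the auditor's consent is delivered), so not before June 27, 2025; done July 1, 2025, after the minimum wait.
Step 5 — must wait 21 days from July 16, 2025 (end of the 15-day review period, which began when the website notice is posted on July 1, 2025), so not before August 6, 2025; August 9, 2025 is on or after that date.
Step 6 — 7 and 21 days from August 9, 2025 (when the posting confirmation is filed) are August 16, 2025 and August 30, 2025 respectively; done September 2, 2025 — 3 days after the window closed.
That is the first point of non-compliance.

Step 6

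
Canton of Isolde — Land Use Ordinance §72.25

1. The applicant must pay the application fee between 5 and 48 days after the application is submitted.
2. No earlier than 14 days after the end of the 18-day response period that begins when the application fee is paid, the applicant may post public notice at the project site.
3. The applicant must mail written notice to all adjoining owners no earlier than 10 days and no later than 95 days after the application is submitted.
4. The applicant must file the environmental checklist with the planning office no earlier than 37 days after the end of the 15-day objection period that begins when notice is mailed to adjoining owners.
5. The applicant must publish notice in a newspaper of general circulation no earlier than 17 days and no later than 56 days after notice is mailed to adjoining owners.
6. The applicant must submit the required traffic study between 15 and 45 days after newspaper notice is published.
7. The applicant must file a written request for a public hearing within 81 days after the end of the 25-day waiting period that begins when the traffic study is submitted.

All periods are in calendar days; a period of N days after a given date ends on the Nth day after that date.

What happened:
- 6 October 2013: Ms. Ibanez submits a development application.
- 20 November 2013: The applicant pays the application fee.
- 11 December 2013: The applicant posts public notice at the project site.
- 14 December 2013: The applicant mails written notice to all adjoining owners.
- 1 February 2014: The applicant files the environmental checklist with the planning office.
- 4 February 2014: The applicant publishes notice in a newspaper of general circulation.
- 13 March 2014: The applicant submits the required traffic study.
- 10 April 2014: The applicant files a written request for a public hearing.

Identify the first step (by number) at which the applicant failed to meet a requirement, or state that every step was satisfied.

Step 1: the window is 5–48 days after 6 October 2013 (when the application is submitted), so 11 October 2013 through 23 November 2013; done 20 November 2013 — within the window.
Step 2: the earliest permitted date is 14 days after 8 December 2013 (end of the 18-day response period, which began when the application fee is paid on 20 November 2013), i.e. 22 December 2013; acted on 11 December 2013, 11 days prematurely.
No need to go further; step 2 was not satisfied.

Step 2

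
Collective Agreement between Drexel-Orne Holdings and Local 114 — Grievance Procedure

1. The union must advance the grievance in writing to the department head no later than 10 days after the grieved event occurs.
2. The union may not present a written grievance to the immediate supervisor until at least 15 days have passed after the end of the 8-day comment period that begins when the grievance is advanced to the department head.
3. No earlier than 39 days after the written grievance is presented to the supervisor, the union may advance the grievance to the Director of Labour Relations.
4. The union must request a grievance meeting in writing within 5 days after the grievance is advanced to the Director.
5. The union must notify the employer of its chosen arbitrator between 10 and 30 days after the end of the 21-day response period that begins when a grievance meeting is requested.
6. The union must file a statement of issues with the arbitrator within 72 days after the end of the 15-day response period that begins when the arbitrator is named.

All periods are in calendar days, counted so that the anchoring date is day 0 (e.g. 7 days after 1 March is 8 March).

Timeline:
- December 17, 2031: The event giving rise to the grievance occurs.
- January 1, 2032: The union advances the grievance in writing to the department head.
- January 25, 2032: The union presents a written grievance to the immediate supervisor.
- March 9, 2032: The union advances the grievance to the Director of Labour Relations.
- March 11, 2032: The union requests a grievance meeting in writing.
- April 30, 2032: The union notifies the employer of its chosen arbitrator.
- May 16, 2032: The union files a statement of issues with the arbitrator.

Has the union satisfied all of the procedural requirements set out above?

Step 1 — counting 10 days from December 17, 2031 (when the grieved event occurs) gives a deadline of December 27, 2031; not done until January 1, 2032, 5 days after the deadline.

No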